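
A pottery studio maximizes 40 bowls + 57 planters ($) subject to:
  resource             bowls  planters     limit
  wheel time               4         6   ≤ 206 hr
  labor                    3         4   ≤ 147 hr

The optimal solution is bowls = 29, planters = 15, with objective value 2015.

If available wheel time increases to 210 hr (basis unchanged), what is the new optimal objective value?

2037

Both wheel time and labor are binding at x*.
The binding rows give the dual system: 4·y_wheel time + 3·y_labor = 40 and 6·y_wheel time + 4·y_labor = 57.
→ y_wheel time = 5.5 and y_labor = 6.
Δz = y_wheel time·Δb = 5.5 × (4) = 22, so new z* = 2015 + 22 = 2037.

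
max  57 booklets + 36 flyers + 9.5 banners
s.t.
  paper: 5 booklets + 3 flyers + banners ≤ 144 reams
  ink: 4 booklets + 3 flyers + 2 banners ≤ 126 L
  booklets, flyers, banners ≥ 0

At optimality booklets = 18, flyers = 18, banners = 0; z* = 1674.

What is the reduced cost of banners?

Check each constraint at x*: paper 144/144 (tight); ink 126/126 (tight).
From A_Bᵀ y = c: 5·y_paper + 4·y_ink = 57; 3·y_paper + 3·y_ink = 36.
→ y_paper = 9 and y_ink = 3.
Reduced cost of banners: c₃ − yᵀa₃ = 9.5 − (9·1 + 3·2) = 9.5 − 15 = -5.5.

-5.5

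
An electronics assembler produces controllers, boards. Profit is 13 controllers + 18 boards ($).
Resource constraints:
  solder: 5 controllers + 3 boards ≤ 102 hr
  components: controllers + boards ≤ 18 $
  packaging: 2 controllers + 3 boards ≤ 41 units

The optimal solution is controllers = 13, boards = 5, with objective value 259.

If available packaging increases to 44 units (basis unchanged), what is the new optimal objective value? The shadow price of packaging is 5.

Δb = 3, so new z* = 259 + (5)·(3) = 259 + 15 = 274.

274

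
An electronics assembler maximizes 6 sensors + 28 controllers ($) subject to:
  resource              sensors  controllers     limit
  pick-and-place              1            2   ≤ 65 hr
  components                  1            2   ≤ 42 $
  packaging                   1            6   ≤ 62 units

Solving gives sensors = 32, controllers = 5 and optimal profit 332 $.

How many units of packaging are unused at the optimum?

0

packaging used = 1·32 + 6·5 = 62; slack = 62 − 62 = 0.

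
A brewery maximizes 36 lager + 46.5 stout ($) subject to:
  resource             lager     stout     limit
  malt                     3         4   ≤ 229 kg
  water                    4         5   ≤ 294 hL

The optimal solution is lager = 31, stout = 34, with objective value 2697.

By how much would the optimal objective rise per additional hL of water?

Both malt and water are binding at x*.
Dual feasibility on the basic columns requires 3·y_malt + 4·y_water = 36, 4·y_malt + 5·y_water = 46.5.
Solving: y_malt = 6, y_water = 4.5.
Shadow price of water = 4.5.

4.5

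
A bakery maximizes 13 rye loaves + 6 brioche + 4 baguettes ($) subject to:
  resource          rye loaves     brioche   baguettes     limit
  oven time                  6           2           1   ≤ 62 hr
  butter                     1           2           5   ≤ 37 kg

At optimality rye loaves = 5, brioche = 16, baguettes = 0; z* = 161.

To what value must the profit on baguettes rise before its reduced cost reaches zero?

7

Both oven time and butter are binding at x*.
From A_Bᵀ y = c: 6·y_oven time + 1·y_butter = 13; 2·y_oven time + 2·y_butter = 6.
Solving: y_oven time = 2, y_butter = 1.
baguettes enters the basis when its profit ≥ yᵀa₃ = 2·1 + 1·5 = 7.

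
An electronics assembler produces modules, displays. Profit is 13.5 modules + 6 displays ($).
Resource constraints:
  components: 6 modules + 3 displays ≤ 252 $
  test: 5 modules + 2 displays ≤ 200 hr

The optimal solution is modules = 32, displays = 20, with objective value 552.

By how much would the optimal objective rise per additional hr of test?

1.5

Both components and test are binding at x*.
From A_Bᵀ y = c: 6·y_components + 5·y_test = 13.5; 3·y_components + 2·y_test = 6.
→ y_components = 1 and y_test = 1.5.
Shadow price of test = 1.5.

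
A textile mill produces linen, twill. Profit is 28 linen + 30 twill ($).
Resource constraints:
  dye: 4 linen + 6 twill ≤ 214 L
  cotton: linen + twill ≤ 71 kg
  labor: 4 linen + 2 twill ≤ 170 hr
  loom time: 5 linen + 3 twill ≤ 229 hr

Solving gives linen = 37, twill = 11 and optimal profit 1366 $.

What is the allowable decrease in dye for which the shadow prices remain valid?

Binding constraints: dye, labor. The basis is B = [[4,6],[4,2]] with det -16.
Per unit decrease in dye, x* moves by d = (0.125, -0.25).
The basis stays optimal until twill reaches 0; allowable decrease = 44 L.

44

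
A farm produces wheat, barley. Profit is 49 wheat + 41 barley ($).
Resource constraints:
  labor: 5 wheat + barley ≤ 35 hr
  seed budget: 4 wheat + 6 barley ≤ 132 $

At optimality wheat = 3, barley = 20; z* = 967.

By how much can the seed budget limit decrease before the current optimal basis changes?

104

Binding constraints: labor, seed budget. The basis is B = [[5,1],[4,6]] with det 26.
Per unit decrease in seed budget, x* moves by d = (0.0385, -0.1923).
The basis stays optimal until barley reaches 0; allowable decrease = 104 $.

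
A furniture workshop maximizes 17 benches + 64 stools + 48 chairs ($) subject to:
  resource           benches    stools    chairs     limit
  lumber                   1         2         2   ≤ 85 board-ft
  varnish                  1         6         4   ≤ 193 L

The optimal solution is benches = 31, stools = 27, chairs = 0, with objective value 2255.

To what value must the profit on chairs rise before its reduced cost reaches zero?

Both lumber and varnish are binding at x*.
Dual feasibility on the basic columns requires 1·y_lumber + 1·y_varnish = 17, 2·y_lumber + 6·y_varnish = 64.
→ y_lumber = 9.5 and y_varnish = 7.5.
chairs enters the basis when its profit ≥ yᵀa₃ = 9.5·2 + 7.5·4 = 49.

49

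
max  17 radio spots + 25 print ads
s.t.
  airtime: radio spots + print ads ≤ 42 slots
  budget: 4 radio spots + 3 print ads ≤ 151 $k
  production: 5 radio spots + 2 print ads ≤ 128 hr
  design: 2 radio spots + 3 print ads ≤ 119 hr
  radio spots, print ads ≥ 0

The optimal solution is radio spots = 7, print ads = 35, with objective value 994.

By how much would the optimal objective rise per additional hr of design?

At the optimum: airtime uses 42 of 42 (binding); budget uses 133 of 151 (slack = 18); production uses 105 of 128 (slack = 23); design uses 119 of 119 (binding).
By complementary slackness, y = 0 for the non-binding constraints.
From A_Bᵀ y = c: 1·y_airtime + 2·y_design = 17; 1·y_airtime + 3·y_design = 25.
→ y_airtime = 1 and y_design = 8.
Shadow price of design = 8.

8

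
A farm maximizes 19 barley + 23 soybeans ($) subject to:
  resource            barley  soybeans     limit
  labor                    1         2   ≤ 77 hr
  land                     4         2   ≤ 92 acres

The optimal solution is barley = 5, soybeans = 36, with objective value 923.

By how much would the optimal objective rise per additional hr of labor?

At the optimum: labor uses 77 of 77 (binding); land uses 92 of 92 (binding).
The binding rows give the dual system: 1·y_labor + 4·y_land = 19 and 2·y_labor + 2·y_land = 23.
→ y_labor = 9 and y_land = 2.5.
Shadow price of labor = 9.

9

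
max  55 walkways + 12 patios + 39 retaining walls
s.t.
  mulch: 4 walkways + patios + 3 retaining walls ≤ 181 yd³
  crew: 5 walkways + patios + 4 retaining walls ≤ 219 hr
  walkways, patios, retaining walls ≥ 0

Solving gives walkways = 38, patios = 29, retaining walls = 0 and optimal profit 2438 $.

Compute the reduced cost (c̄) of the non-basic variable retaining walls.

At the optimum: mulch uses 181 of 181 (binding); crew uses 219 of 219 (binding).
The binding rows give the dual system: 4·y_mulch + 5·y_crew = 55 and 1·y_mulch + 1·y_crew = 12.
This yields shadow prices y_mulch = 5, y_crew = 7.
Reduced cost of retaining walls: c₃ − yᵀa₃ = 39 − (5·3 + 7·4) = 39 − 43 = -4.

-4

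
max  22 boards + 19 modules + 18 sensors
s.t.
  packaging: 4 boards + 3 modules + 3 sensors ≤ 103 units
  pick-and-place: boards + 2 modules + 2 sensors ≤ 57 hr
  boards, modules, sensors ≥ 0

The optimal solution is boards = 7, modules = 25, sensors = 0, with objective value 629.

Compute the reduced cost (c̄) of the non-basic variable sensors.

Check each constraint at x*: packaging 103/103 (tight); pick-and-place 57/57 (tight).
Dual feasibility on the basic columns requires 4·y_packaging + 1·y_pick-and-place = 22, 3·y_packaging + 2·y_pick-and-place = 19.
Solving: y_packaging = 5, y_pick-and-place = 2.
Reduced cost of sensors: c₃ − yᵀa₃ = 18 − (5·3 + 2·2) = 18 − 19 = -1.

-1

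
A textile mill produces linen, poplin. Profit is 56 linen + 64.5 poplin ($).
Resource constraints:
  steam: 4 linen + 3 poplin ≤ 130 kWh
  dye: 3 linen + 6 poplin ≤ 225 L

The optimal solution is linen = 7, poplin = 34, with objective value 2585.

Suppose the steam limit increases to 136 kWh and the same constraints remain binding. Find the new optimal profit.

2642

At the optimum: steam uses 130 of 130 (binding); dye uses 225 of 225 (binding).
Dual feasibility on the basic columns requires 4·y_steam + 3·y_dye = 56, 3·y_steam + 6·y_dye = 64.5.
Solving: y_steam = 9.5, y_dye = 6.
Δz = y_steam·Δb = 9.5 × (6) = 57, so new z* = 2585 + 57 = 2642.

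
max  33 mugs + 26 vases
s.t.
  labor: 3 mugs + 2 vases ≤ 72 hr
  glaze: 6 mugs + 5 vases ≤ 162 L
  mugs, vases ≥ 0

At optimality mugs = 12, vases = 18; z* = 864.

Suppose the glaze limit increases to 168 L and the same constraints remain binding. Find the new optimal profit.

888

At the optimum: labor uses 72 of 72 (binding); glaze uses 162 of 162 (binding).
The binding rows give the dual system: 3·y_labor + 6·y_glaze = 33 and 2·y_labor + 5·y_glaze = 26.
Solving: y_labor = 3, y_glaze = 4.
Δz = y_glaze·Δb = 4 × (6) = 24, so new z* = 864 + 24 = 888.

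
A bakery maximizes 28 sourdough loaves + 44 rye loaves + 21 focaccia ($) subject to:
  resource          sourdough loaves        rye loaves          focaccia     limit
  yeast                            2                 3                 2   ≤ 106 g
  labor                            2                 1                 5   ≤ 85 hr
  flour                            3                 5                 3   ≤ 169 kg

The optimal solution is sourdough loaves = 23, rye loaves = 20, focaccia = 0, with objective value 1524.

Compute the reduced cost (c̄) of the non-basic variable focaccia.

-7

Binding: yeast and flour. Non-binding: labor (19 unused).
Since labor is not tight, its dual is 0.
From A_Bᵀ y = c: 2·y_yeast + 3·y_flour = 28; 3·y_yeast + 5·y_flour = 44.
Solving: y_yeast = 8, y_flour = 4.
Reduced cost of focaccia: c₃ − yᵀa₃ = 21 − (8·2 + 4·3) = 21 − 28 = -7.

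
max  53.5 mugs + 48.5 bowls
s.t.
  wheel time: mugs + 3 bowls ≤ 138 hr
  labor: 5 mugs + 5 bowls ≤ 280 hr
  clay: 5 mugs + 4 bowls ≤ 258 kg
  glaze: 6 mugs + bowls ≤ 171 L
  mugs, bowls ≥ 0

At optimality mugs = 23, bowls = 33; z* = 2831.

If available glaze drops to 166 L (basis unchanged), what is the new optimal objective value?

2826

Binding: labor and glaze. Non-binding: wheel time (16 unused), clay (11 unused).
Slack constraints have shadow price 0 (complementary slackness).
Dual feasibility on the basic columns requires 5·y_labor + 6·y_glaze = 53.5, 5·y_labor + 1·y_glaze = 48.5.
Solving: y_labor = 9.5, y_glaze = 1.
Δz = y_glaze·Δb = 1 × (-5) = -5, so new z* = 2831 − 5 = 2826.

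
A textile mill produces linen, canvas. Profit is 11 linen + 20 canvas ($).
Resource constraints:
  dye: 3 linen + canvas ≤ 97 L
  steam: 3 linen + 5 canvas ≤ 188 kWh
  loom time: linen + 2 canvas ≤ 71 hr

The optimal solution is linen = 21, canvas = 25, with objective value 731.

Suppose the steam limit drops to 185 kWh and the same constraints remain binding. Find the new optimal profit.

Binding: steam and loom time. Non-binding: dye (9 unused).
Slack constraints have shadow price 0 (complementary slackness).
From A_Bᵀ y = c: 3·y_steam + 1·y_loom time = 11; 5·y_steam + 2·y_loom time = 20.
→ y_steam = 2 and y_loom time = 5.
Δz = y_steam·Δb = 2 × (-3) = -6, so new z* = 731 − 6 = 725.

725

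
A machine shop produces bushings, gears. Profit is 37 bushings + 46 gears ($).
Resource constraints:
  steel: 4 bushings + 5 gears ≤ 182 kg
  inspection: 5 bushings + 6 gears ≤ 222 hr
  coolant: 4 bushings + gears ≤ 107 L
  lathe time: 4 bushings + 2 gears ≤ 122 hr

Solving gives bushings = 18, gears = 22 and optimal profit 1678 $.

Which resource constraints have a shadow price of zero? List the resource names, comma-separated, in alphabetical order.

coolant, lathe time

steel: 182/182 (binding)
inspection: 222/222 (binding)
coolant: 94/107 (slack 13)
lathe time: 116/122 (slack 6)
By complementary slackness, a constraint with positive slack has shadow price 0 → coolant, lathe time.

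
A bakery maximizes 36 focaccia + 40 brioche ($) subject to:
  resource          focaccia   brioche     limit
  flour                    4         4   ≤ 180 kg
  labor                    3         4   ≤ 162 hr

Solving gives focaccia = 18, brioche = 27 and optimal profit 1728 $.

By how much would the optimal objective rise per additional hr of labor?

4

At the optimum: flour uses 180 of 180 (binding); labor uses 162 of 162 (binding).
The binding rows give the dual system: 4·y_flour + 3·y_labor = 36 and 4·y_flour + 4·y_labor = 40.
→ y_flour = 6 and y_labor = 4.
Shadow price of labor = 4.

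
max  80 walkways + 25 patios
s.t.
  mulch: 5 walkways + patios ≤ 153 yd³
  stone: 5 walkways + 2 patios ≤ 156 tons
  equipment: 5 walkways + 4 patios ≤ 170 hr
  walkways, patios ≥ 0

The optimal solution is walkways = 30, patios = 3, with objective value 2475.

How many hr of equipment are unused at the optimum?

8

equipment used = 5·30 + 4·3 = 162; slack = 170 − 162 = 8.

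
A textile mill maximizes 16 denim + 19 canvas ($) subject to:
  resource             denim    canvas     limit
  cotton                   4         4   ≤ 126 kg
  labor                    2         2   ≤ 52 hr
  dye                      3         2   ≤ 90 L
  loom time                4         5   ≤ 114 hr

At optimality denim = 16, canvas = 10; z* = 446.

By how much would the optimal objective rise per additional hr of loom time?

Binding: labor and loom time. Non-binding: cotton (22 unused), dye (22 unused).
Since cotton, dye are not tight, their duals are 0.
Dual feasibility on the basic columns requires 2·y_labor + 4·y_loom time = 16, 2·y_labor + 5·y_loom time = 19.
This yields shadow prices y_labor = 2, y_loom time = 3.
Shadow price of loom time = 3.

3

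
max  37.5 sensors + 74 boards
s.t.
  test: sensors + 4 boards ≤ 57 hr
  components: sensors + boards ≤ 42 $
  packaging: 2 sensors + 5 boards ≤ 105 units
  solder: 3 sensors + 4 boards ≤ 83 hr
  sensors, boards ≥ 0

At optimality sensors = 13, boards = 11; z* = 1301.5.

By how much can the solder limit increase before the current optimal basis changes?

48

Binding constraints: test, solder. The basis is B = [[1,4],[3,4]] with det -8.
Per unit increase in solder, x* moves by d = (0.5, -0.125).
The basis stays optimal until components becomes binding; allowable increase = 48 hr.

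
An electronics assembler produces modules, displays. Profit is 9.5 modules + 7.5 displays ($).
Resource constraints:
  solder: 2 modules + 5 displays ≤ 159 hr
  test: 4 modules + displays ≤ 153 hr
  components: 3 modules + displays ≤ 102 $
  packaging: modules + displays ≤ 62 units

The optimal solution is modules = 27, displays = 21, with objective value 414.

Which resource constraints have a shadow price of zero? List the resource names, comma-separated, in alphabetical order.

packaging, test

solder: 159/159 (binding)
test: 129/153 (slack 24)
components: 102/102 (binding)
packaging: 48/62 (slack 14)
By complementary slackness, a constraint with positive slack has shadow price 0 → packaging, test.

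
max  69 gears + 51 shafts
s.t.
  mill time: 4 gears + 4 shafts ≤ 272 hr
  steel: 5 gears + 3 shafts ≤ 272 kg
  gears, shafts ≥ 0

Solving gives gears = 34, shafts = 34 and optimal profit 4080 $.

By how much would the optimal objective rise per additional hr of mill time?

6

At the optimum: mill time uses 272 of 272 (binding); steel uses 272 of 272 (binding).
From A_Bᵀ y = c: 4·y_mill time + 5·y_steel = 69; 4·y_mill time + 3·y_steel = 51.
→ y_mill time = 6 and y_steel = 9.
Shadow price of mill time = 6.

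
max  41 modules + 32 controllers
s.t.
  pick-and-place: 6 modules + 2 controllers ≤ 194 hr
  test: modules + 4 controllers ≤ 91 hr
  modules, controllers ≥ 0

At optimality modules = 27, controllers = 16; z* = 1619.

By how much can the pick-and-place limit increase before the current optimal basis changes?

352

Binding constraints: pick-and-place, test. The basis is B = [[6,2],[1,4]] with det 22.
Per unit increase in pick-and-place, x* moves by d = (0.1818, -0.0455).
The basis stays optimal until controllers reaches 0; allowable increase = 352 hr.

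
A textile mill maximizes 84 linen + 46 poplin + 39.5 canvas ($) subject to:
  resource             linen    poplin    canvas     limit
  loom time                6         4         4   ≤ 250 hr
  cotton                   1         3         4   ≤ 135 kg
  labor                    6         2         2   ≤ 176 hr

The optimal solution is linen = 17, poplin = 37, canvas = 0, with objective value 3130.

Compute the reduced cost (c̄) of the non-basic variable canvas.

Check each constraint at x*: loom time 250/250 (tight); cotton 128/135 (slack 7); labor 176/176 (tight).
By complementary slackness, y = 0 for the non-binding constraint.
The binding rows give the dual system: 6·y_loom time + 6·y_labor = 84 and 4·y_loom time + 2·y_labor = 46.
This yields shadow prices y_loom time = 9, y_labor = 5.
Reduced cost of canvas: c₃ − yᵀa₃ = 39.5 − (9·4 + 5·2) = 39.5 − 46 = -6.5.

-6.5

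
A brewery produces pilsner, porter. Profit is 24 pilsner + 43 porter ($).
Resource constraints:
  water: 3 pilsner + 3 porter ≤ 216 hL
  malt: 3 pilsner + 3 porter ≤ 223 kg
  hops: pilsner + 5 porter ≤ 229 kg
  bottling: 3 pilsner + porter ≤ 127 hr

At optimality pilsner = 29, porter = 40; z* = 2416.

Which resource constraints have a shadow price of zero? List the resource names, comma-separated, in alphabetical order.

water: 207/216 (slack 9)
malt: 207/223 (slack 16)
hops: 229/229 (binding)
bottling: 127/127 (binding)
By complementary slackness, a constraint with positive slack has shadow price 0 → malt, water.

malt, water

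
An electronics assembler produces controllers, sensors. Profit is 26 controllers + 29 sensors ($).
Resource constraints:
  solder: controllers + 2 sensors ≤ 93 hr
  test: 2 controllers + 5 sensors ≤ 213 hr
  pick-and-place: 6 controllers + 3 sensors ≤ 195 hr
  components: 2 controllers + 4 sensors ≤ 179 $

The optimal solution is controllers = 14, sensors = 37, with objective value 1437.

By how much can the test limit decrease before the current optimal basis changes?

148

Binding constraints: test, pick-and-place. The basis is B = [[2,5],[6,3]] with det -24.
Per unit decrease in test, x* moves by d = (0.125, -0.25).
The basis stays optimal until sensors reaches 0; allowable decrease = 148 hr.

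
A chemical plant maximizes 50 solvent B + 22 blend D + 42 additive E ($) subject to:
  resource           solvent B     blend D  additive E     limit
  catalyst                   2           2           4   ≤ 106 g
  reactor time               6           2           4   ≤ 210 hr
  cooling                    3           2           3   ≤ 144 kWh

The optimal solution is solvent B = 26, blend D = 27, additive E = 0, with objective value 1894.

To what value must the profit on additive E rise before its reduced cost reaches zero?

Check each constraint at x*: catalyst 106/106 (tight); reactor time 210/210 (tight); cooling 132/144 (slack 12).
By complementary slackness, y = 0 for the non-binding constraint.
Dual feasibility on the basic columns requires 2·y_catalyst + 6·y_reactor time = 50, 2·y_catalyst + 2·y_reactor time = 22.
This yields shadow prices y_catalyst = 4, y_reactor time = 7.
additive E enters the basis when its profit ≥ yᵀa₃ = 4·4 + 7·4 = 44.

44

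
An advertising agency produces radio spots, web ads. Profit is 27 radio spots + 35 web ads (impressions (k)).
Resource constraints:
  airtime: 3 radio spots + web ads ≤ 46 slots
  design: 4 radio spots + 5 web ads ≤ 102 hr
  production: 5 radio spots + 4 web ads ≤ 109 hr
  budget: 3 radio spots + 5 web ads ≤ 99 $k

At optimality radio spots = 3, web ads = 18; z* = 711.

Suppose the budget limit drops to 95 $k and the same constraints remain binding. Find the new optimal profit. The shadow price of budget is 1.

707

Δb = -4, so new z* = 711 + (1)·(-4) = 711 − 4 = 707.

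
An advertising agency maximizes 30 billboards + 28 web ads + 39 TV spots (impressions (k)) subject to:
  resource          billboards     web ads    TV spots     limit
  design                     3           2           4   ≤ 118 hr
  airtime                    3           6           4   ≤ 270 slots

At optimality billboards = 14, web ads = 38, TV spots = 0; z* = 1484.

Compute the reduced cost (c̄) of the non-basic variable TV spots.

-1

Both design and airtime are binding at x*.
Dual feasibility on the basic columns requires 3·y_design + 3·y_airtime = 30, 2·y_design + 6·y_airtime = 28.
→ y_design = 8 and y_airtime = 2.
Reduced cost of TV spots: c₃ − yᵀa₃ = 39 − (8·4 + 2·4) = 39 − 40 = -1.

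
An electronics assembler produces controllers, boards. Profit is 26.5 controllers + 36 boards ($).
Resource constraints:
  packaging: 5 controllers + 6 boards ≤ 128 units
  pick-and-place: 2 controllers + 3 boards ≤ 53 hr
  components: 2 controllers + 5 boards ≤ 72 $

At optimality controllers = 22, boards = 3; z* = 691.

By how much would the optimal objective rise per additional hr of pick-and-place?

At the optimum: packaging uses 128 of 128 (binding); pick-and-place uses 53 of 53 (binding); components uses 59 of 72 (slack = 13).
Since components is not tight, its dual is 0.
Dual feasibility on the basic columns requires 5·y_packaging + 2·y_pick-and-place = 26.5, 6·y_packaging + 3·y_pick-and-place = 36.
Solving: y_packaging = 2.5, y_pick-and-place = 7.
Shadow price of pick-and-place = 7.

7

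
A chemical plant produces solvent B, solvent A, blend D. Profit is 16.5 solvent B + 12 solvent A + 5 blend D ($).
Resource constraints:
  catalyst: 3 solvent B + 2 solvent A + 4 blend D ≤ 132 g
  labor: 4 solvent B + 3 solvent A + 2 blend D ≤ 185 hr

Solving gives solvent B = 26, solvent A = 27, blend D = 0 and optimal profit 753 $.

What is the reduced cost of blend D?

Both catalyst and labor are binding at x*.
The binding rows give the dual system: 3·y_catalyst + 4·y_labor = 16.5 and 2·y_catalyst + 3·y_labor = 12.
Solving: y_catalyst = 1.5, y_labor = 3.
Reduced cost of blend D: c₃ − yᵀa₃ = 5 − (1.5·4 + 3·2) = 5 − 12 = -7.

-7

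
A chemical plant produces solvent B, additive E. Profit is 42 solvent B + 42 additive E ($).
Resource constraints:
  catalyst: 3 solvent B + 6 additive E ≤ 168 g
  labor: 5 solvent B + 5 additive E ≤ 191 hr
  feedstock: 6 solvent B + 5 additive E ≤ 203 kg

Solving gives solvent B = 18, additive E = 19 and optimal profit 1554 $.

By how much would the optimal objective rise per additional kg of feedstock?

Binding: catalyst and feedstock. Non-binding: labor (6 unused).
Slack constraints have shadow price 0 (complementary slackness).
The binding rows give the dual system: 3·y_catalyst + 6·y_feedstock = 42 and 6·y_catalyst + 5·y_feedstock = 42.
→ y_catalyst = 2 and y_feedstock = 6.
Shadow price of feedstock = 6.

6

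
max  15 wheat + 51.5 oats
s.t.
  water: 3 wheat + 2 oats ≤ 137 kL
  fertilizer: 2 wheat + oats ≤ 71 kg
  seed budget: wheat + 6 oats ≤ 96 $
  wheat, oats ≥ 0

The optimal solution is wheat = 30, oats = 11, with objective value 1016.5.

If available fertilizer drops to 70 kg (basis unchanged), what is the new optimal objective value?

1013

Check each constraint at x*: water 112/137 (slack 25); fertilizer 71/71 (tight); seed budget 96/96 (tight).
Since water is not tight, its dual is 0.
Dual feasibility on the basic columns requires 2·y_fertilizer + 1·y_seed budget = 15, 1·y_fertilizer + 6·y_seed budget = 51.5.
This yields shadow prices y_fertilizer = 3.5, y_seed budget = 8.
Δz = y_fertilizer·Δb = 3.5 × (-1) = -3.5, so new z* = 1016.5 − 3.5 = 1013.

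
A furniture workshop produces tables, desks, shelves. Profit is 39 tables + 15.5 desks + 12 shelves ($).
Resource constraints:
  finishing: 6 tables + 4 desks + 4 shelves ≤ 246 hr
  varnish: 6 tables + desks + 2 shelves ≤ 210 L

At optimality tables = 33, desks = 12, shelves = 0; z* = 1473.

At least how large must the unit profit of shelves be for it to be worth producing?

19

At the optimum: finishing uses 246 of 246 (binding); varnish uses 210 of 210 (binding).
From A_Bᵀ y = c: 6·y_finishing + 6·y_varnish = 39; 4·y_finishing + 1·y_varnish = 15.5.
This yields shadow prices y_finishing = 3, y_varnish = 3.5.
shelves enters the basis when its profit ≥ yᵀa₃ = 3·4 + 3.5·2 = 19.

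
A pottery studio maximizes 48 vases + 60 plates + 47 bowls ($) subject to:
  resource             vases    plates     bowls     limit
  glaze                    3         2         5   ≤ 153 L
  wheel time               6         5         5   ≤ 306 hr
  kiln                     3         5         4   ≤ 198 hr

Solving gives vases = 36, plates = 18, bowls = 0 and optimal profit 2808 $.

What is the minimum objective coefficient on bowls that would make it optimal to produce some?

Check each constraint at x*: glaze 144/153 (slack 9); wheel time 306/306 (tight); kiln 198/198 (tight).
Slack constraints have shadow price 0 (complementary slackness).
The binding rows give the dual system: 6·y_wheel time + 3·y_kiln = 48 and 5·y_wheel time + 5·y_kiln = 60.
→ y_wheel time = 4 and y_kiln = 8.
bowls enters the basis when its profit ≥ yᵀa₃ = 4·5 + 8·4 = 52.

52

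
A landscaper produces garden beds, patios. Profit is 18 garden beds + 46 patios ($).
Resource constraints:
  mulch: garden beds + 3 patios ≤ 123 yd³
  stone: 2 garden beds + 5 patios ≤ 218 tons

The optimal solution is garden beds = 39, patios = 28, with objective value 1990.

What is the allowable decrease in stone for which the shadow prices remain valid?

Binding constraints: mulch, stone. The basis is B = [[1,3],[2,5]] with det -1.
Per unit decrease in stone, x* moves by d = (-3, 1).
The basis stays optimal until garden beds reaches 0; allowable decrease = 13 tons.

13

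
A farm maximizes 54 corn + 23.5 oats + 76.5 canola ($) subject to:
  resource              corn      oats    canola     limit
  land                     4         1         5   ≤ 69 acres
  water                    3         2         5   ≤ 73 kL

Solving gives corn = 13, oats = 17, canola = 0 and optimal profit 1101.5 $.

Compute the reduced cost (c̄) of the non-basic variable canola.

-1

Check each constraint at x*: land 69/69 (tight); water 73/73 (tight).
Dual feasibility on the basic columns requires 4·y_land + 3·y_water = 54, 1·y_land + 2·y_water = 23.5.
→ y_land = 7.5 and y_water = 8.
Reduced cost of canola: c₃ − yᵀa₃ = 76.5 − (7.5·5 + 8·5) = 76.5 − 77.5 = -1.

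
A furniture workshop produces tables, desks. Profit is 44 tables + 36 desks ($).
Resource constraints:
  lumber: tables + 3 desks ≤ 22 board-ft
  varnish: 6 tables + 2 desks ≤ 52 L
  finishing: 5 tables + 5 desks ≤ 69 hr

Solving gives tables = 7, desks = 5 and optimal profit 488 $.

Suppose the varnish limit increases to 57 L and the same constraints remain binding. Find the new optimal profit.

Binding: lumber and varnish. Non-binding: finishing (9 unused).
By complementary slackness, y = 0 for the non-binding constraint.
From A_Bᵀ y = c: 1·y_lumber + 6·y_varnish = 44; 3·y_lumber + 2·y_varnish = 36.
This yields shadow prices y_lumber = 8, y_varnish = 6.
Δz = y_varnish·Δb = 6 × (5) = 30, so new z* = 488 + 30 = 518.

518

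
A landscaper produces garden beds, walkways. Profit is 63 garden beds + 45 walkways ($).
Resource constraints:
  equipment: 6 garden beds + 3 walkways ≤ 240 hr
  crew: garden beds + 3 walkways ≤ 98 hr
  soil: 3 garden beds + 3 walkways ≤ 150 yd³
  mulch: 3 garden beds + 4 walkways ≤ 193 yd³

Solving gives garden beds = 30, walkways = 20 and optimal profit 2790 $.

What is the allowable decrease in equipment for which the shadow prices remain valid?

12

Binding constraints: equipment, soil. The basis is B = [[6,3],[3,3]] with det 9.
Per unit decrease in equipment, x* moves by d = (-0.3333, 0.3333).
The basis stays optimal until crew becomes binding; allowable decrease = 12 hr.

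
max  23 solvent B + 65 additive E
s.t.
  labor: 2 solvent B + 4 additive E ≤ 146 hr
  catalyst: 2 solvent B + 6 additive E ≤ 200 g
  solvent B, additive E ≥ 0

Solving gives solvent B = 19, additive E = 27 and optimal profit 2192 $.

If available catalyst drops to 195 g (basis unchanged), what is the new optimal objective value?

At the optimum: labor uses 146 of 146 (binding); catalyst uses 200 of 200 (binding).
Dual feasibility on the basic columns requires 2·y_labor + 2·y_catalyst = 23, 4·y_labor + 6·y_catalyst = 65.
→ y_labor = 2 and y_catalyst = 9.5.
Δz = y_catalyst·Δb = 9.5 × (-5) = -47.5, so new z* = 2192 − 47.5 = 2144.5.

2144.5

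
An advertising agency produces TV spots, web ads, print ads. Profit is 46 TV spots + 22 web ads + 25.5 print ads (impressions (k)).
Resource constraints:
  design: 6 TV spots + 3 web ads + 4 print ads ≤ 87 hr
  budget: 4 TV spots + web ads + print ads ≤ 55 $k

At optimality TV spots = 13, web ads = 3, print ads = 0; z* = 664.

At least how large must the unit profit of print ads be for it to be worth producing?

Both design and budget are binding at x*.
The binding rows give the dual system: 6·y_design + 4·y_budget = 46 and 3·y_design + 1·y_budget = 22.
→ y_design = 7 and y_budget = 1.
print ads enters the basis when its profit ≥ yᵀa₃ = 7·4 + 1·1 = 29.

29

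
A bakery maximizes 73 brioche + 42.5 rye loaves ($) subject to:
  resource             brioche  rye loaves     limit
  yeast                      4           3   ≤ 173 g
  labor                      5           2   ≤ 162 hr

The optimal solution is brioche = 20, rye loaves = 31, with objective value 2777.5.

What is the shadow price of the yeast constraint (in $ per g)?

Check each constraint at x*: yeast 173/173 (tight); labor 162/162 (tight).
Dual feasibility on the basic columns requires 4·y_yeast + 5·y_labor = 73, 3·y_yeast + 2·y_labor = 42.5.
Solving: y_yeast = 9.5, y_labor = 7.
Shadow price of yeast = 9.5.

9.5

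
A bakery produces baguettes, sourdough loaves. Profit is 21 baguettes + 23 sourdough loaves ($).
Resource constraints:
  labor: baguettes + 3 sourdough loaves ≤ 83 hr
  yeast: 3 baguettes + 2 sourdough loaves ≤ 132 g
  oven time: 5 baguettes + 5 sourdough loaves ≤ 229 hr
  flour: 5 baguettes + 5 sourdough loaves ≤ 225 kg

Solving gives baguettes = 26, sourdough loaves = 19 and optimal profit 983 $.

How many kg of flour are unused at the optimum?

0

flour used = 5·26 + 5·19 = 225; slack = 225 − 225 = 0.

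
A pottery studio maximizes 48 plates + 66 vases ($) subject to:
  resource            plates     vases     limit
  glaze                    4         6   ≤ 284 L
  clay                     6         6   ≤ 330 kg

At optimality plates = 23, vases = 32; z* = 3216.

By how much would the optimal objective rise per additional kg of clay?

2

Both glaze and clay are binding at x*.
From A_Bᵀ y = c: 4·y_glaze + 6·y_clay = 48; 6·y_glaze + 6·y_clay = 66.
→ y_glaze = 9 and y_clay = 2.
Shadow price of clay = 2.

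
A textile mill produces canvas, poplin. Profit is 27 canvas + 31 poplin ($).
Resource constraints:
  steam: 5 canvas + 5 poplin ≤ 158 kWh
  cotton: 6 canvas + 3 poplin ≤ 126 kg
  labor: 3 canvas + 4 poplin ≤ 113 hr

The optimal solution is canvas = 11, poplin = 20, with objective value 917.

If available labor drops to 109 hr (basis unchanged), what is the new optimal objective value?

Binding: cotton and labor. Non-binding: steam (3 unused).
Slack constraints have shadow price 0 (complementary slackness).
The binding rows give the dual system: 6·y_cotton + 3·y_labor = 27 and 3·y_cotton + 4·y_labor = 31.
Solving: y_cotton = 1, y_labor = 7.
Δz = y_labor·Δb = 7 × (-4) = -28, so new z* = 917 − 28 = 889.

889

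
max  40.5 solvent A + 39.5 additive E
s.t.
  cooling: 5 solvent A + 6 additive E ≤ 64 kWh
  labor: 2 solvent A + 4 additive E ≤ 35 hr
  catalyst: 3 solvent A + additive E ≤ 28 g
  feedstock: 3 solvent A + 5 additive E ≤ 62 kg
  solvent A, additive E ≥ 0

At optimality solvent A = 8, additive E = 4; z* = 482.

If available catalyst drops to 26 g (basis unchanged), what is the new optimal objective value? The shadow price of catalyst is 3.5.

475

Δb = -2, so new z* = 482 + (3.5)·(-2) = 482 − 7 = 475.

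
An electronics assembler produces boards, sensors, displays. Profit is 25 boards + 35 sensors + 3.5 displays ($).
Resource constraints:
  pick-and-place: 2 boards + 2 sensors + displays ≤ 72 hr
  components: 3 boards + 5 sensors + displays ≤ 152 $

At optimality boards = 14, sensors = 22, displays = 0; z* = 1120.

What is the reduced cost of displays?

-6.5

At the optimum: pick-and-place uses 72 of 72 (binding); components uses 152 of 152 (binding).
Dual feasibility on the basic columns requires 2·y_pick-and-place + 3·y_components = 25, 2·y_pick-and-place + 5·y_components = 35.
Solving: y_pick-and-place = 5, y_components = 5.
Reduced cost of displays: c₃ − yᵀa₃ = 3.5 − (5·1 + 5·1) = 3.5 − 10 = -6.5.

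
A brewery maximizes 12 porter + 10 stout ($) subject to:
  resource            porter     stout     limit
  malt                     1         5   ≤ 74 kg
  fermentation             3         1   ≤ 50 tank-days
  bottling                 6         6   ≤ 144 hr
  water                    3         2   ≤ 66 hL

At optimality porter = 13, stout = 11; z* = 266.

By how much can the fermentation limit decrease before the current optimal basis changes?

Binding constraints: fermentation, bottling. The basis is B = [[3,1],[6,6]] with det 12.
Per unit decrease in fermentation, x* moves by d = (-0.5, 0.5).
The basis stays optimal until malt becomes binding; allowable decrease = 3 tank-days.

3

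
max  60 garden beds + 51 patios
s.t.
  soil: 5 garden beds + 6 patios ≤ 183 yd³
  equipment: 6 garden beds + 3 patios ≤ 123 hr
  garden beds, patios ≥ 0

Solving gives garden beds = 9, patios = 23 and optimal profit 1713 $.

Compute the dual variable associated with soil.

6

At the optimum: soil uses 183 of 183 (binding); equipment uses 123 of 123 (binding).
From A_Bᵀ y = c: 5·y_soil + 6·y_equipment = 60; 6·y_soil + 3·y_equipment = 51.
→ y_soil = 6 and y_equipment = 5.
Shadow price of soil = 6.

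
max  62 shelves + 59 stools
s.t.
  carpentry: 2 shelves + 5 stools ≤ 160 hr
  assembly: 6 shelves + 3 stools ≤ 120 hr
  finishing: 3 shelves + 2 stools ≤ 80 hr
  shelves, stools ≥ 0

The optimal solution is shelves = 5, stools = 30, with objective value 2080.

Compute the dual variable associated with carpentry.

7

At the optimum: carpentry uses 160 of 160 (binding); assembly uses 120 of 120 (binding); finishing uses 75 of 80 (slack = 5).
Slack constraints have shadow price 0 (complementary slackness).
The binding rows give the dual system: 2·y_carpentry + 6·y_assembly = 62 and 5·y_carpentry + 3·y_assembly = 59.
This yields shadow prices y_carpentry = 7, y_assembly = 8.
Shadow price of carpentry = 7.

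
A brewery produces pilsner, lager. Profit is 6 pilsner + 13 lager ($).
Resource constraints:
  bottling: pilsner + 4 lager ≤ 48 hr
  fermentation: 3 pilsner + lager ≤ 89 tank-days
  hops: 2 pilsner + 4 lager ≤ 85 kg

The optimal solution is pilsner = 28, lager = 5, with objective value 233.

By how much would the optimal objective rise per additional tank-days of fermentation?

1

Check each constraint at x*: bottling 48/48 (tight); fermentation 89/89 (tight); hops 76/85 (slack 9).
Since hops is not tight, its dual is 0.
The binding rows give the dual system: 1·y_bottling + 3·y_fermentation = 6 and 4·y_bottling + 1·y_fermentation = 13.
→ y_bottling = 3 and y_fermentation = 1.
Shadow price of fermentation = 1.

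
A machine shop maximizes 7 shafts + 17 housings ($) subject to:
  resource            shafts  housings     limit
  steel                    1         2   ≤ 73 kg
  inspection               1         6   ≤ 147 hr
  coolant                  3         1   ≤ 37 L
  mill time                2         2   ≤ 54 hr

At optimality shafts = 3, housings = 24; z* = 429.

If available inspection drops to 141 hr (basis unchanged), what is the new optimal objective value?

417

Check each constraint at x*: steel 51/73 (slack 22); inspection 147/147 (tight); coolant 33/37 (slack 4); mill time 54/54 (tight).
Since steel, coolant are not tight, their duals are 0.
Dual feasibility on the basic columns requires 1·y_inspection + 2·y_mill time = 7, 6·y_inspection + 2·y_mill time = 17.
→ y_inspection = 2 and y_mill time = 2.5.
Δz = y_inspection·Δb = 2 × (-6) = -12, so new z* = 429 − 12 = 417.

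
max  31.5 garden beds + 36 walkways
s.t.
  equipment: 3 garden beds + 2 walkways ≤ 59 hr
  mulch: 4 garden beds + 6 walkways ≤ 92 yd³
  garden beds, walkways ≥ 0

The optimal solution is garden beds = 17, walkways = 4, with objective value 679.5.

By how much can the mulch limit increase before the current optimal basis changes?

85

Binding constraints: equipment, mulch. The basis is B = [[3,2],[4,6]] with det 10.
Per unit increase in mulch, x* moves by d = (-0.2, 0.3).
The basis stays optimal until garden beds reaches 0; allowable increase = 85 yd³.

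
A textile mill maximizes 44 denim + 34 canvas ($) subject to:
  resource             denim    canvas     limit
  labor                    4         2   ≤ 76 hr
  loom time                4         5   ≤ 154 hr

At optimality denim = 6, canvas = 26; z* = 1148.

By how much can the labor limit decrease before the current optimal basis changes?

14.4

Binding constraints: labor, loom time. The basis is B = [[4,2],[4,5]] with det 12.
Per unit decrease in labor, x* moves by d = (-0.4167, 0.3333).
The basis stays optimal until denim reaches 0; allowable decrease = 14.4 hr.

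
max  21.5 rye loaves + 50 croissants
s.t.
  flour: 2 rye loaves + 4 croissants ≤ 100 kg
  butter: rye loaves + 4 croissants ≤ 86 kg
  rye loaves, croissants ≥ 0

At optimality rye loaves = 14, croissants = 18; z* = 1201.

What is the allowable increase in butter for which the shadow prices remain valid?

14

Binding constraints: flour, butter. The basis is B = [[2,4],[1,4]] with det 4.
Per unit increase in butter, x* moves by d = (-1, 0.5).
The basis stays optimal until rye loaves reaches 0; allowable increase = 14 kg.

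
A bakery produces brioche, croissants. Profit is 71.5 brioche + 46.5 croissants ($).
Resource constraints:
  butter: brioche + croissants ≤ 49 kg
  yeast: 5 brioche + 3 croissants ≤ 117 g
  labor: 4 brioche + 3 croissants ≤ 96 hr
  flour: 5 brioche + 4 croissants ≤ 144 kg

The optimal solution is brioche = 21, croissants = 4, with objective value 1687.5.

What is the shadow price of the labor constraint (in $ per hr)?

6

Check each constraint at x*: butter 25/49 (slack 24); yeast 117/117 (tight); labor 96/96 (tight); flour 121/144 (slack 23).
Since butter, flour are not tight, their duals are 0.
The binding rows give the dual system: 5·y_yeast + 4·y_labor = 71.5 and 3·y_yeast + 3·y_labor = 46.5.
This yields shadow prices y_yeast = 9.5, y_labor = 6.
Shadow price of labor = 6.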